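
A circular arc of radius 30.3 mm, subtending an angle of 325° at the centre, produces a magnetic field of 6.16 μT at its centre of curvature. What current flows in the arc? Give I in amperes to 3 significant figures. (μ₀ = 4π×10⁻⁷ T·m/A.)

For a circular arc, B = μ₀Iφ/(4πR) with φ in radians; here φ = 5.672 rad.
So I = 4πRB/(μ₀φ) = 4π × 0.0303 × 6.16×10⁻⁶ / (4π×10⁻⁷ × 5.672) = 0.329 A.

I ≈ 0.329 A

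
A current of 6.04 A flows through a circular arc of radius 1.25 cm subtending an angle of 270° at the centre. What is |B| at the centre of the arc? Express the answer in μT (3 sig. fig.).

The Biot–Savart field of a circular arc at its centre is B = μ₀Iφ/(4πR), with φ = 4.712 rad.
B = (4π×10⁻⁷ × 6.04 × 4.712) / (4π × 0.0125) = 2.28×10⁻⁴ T.

B ≈ 228 μT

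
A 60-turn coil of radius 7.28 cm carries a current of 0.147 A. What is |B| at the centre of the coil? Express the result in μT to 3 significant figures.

B ≈ 76.1 μT

For an N-turn flat coil, B = Nμ₀I/(2R) with R = 0.0728 m.
B = 60 × 1.27×10⁻⁶ T = 7.61×10⁻⁵ T.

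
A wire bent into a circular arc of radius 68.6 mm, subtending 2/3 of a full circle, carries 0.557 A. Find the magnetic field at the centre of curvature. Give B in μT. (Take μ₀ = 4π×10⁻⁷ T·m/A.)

The Biot–Savart field of a circular arc at its centre is B = μ₀Iφ/(4πR), with φ = 4.189 rad.
B = (4π×10⁻⁷ × 0.557 × 4.189) / (4π × 0.0686) = 3.40×10⁻⁶ T.

B ≈ 3.40 μT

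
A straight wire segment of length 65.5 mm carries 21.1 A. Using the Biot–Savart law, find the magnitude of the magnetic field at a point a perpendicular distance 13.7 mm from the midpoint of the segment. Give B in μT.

B ≈ 284 μT

For a finite straight segment, B = (μ₀I/4πd)(sinθ₁ + sinθ₂), where θ₁, θ₂ are the angles from the perpendicular to each end.
The perpendicular from the point meets the wire at its midpoint, so each end is L/2 = 0.03275 m away along the wire.
sinθ₁ = 0.03275/√(0.03275²+0.0137²) = 0.9225; sinθ₂ = 0.03275/√(0.03275²+0.0137²) = 0.9225.
B = (4π×10⁻⁷ × 21.1) / (4π × 0.0137) × (0.9225 + 0.9225) = 2.84×10⁻⁴ T.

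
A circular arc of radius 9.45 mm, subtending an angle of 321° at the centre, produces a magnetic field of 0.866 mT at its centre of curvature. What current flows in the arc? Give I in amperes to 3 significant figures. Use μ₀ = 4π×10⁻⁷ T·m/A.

I ≈ 14.6 A

For a circular arc, B = μ₀Iφ/(4πR) with φ in radians; here φ = 5.603 rad.
So I = 4πRB/(μ₀φ) = 4π × 0.00945 × 8.66×10⁻⁴ / (4π×10⁻⁷ × 5.603) = 14.6 A.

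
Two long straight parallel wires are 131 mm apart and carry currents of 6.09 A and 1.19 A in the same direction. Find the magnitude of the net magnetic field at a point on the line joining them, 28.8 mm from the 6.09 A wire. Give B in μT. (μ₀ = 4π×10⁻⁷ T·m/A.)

B ≈ 40.0 μT

Each long wire gives B = μ₀I/(2πd). Distances are d₁ = 0.0288 m and d₂ = 0.1022 m.
B₁ = 4.23×10⁻⁵ T, B₂ = 2.33×10⁻⁶ T.
Between parallel currents the two contributions point in opposite directions, so they subtract. B = |B₁ − B₂| = |4.23×10⁻⁵ − 2.33×10⁻⁶| = 4.00×10⁻⁵ T.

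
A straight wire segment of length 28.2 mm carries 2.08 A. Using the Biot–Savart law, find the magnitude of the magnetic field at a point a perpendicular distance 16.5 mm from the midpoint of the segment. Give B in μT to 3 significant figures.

For a finite straight segment, B = (μ₀I/4πd)(sinθ₁ + sinθ₂), where θ₁, θ₂ are the angles from the perpendicular to each end.
The perpendicular from the point meets the wire at its midpoint, so each end is L/2 = 0.0141 m away along the wire.
sinθ₁ = 0.0141/√(0.0141²+0.0165²) = 0.6497; sinθ₂ = 0.0141/√(0.0141²+0.0165²) = 0.6497.
B = (4π×10⁻⁷ × 2.08) / (4π × 0.0165) × (0.6497 + 0.6497) = 1.64×10⁻⁵ T.

B ≈ 16.4 μT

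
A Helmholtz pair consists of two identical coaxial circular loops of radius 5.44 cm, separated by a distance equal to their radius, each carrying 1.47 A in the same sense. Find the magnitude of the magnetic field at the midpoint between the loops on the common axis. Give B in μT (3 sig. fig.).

B ≈ 24.3 μT

Each loop contributes B = μ₀IR²/[2(R²+z²)^(3/2)] on the axis, with z measured from that loop.
Loop 1 (z = 0.0272 m): B₁ = 1.21×10⁻⁵ T. Loop 2 (z = 0.0272 m): B₂ = 1.21×10⁻⁵ T.
The fields add: B = B₁ + B₂ = 2.43×10⁻⁵ T.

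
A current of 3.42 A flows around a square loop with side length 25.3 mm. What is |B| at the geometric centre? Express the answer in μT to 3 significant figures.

Each side is a finite straight segment at perpendicular distance d = a/(2 tan(π/4)) = 0.01265 m from the centre, with end-angles ±π/4.
One side contributes B₁ = (μ₀I/4πd)·2 sin(π/4) = 3.82×10⁻⁵ T.
All 4 sides add in the same direction: B = 4 × 3.82×10⁻⁵ = 1.53×10⁻⁴ T.

B ≈ 153 μT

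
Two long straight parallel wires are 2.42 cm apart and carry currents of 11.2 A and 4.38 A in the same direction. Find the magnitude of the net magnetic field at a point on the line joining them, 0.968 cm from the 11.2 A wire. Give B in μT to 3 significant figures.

Each long wire gives B = μ₀I/(2πd). Distances are d₁ = 0.00968 m and d₂ = 0.01452 m.
B₁ = 2.31×10⁻⁴ T, B₂ = 6.03×10⁻⁵ T.
Between parallel currents the two contributions point in opposite directions, so they subtract. B = |B₁ − B₂| = |2.31×10⁻⁴ − 6.03×10⁻⁵| = 1.71×10⁻⁴ T.

B ≈ 171 μT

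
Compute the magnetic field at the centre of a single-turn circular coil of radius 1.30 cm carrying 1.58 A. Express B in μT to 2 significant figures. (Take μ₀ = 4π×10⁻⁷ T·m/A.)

B ≈ 76 μT

At the centre of a circular loop the Biot–Savart law gives B = μ₀I/(2R).
B = (4π×10⁻⁷ × 1.58) / (2 × 0.013) = 7.64×10⁻⁵ T.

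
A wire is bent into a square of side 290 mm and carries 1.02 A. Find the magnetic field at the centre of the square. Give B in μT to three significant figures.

Each side is a finite straight segment at perpendicular distance d = a/(2 tan(π/4)) = 0.145 m from the centre, with end-angles ±π/4.
One side contributes B₁ = (μ₀I/4πd)·2 sin(π/4) = 9.95×10⁻⁷ T.
All 4 sides add in the same direction: B = 4 × 9.95×10⁻⁷ = 3.98×10⁻⁶ T.

B ≈ 3.98 μT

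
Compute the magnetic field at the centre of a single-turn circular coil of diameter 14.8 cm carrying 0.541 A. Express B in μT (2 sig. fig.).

B ≈ 4.6 μT

At the centre of a circular loop the Biot–Savart law gives B = μ₀I/(2R) (so R = 0.074 m).
B = (4π×10⁻⁷ × 0.541) / (2 × 0.074) = 4.59×10⁻⁶ T.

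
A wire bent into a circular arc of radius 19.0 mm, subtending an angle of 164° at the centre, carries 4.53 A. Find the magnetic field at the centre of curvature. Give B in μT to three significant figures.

The Biot–Savart field of a circular arc at its centre is B = μ₀Iφ/(4πR), with φ = 2.862 rad.
B = (4π×10⁻⁷ × 4.53 × 2.862) / (4π × 0.019) = 6.82×10⁻⁵ T.

B ≈ 68.2 μT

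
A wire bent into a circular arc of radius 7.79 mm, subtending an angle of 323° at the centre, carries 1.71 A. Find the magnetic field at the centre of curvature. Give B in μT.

The Biot–Savart field of a circular arc at its centre is B = μ₀Iφ/(4πR), with φ = 5.637 rad.
B = (4π×10⁻⁷ × 1.71 × 5.637) / (4π × 0.00779) = 1.24×10⁻⁴ T.

B ≈ 124 μT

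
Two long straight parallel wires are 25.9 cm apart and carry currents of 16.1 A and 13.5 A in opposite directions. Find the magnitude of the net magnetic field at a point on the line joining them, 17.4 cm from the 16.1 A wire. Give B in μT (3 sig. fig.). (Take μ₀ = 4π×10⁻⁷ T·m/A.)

Each long wire gives B = μ₀I/(2πd). Distances are d₁ = 0.174 m and d₂ = 0.085 m.
B₁ = 1.85×10⁻⁵ T, B₂ = 3.18×10⁻⁵ T.
Between antiparallel currents both contributions point the same way, so they add. B = B₁ + B₂ = 1.85×10⁻⁵ + 3.18×10⁻⁵ = 5.03×10⁻⁵ T.

B ≈ 50.3 μT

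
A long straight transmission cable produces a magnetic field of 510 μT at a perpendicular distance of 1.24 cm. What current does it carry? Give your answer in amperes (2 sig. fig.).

I ≈ 32 A

For a long straight wire B = μ₀I/(2πd), so I = 2πdB/μ₀.
I = 2π × 0.0124 × 5.10×10⁻⁴ / (4π×10⁻⁷) = 31.6 A.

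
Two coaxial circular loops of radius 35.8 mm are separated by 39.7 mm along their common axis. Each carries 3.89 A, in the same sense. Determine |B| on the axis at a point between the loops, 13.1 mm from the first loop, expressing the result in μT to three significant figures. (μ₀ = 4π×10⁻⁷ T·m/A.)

Each loop contributes B = μ₀IR²/[2(R²+z²)^(3/2)] on the axis, with z measured from that loop.
Loop 1 (z = 0.0131 m): B₁ = 5.65×10⁻⁵ T. Loop 2 (z = 0.0266 m): B₂ = 3.53×10⁻⁵ T.
The fields add: B = B₁ + B₂ = 9.19×10⁻⁵ T.

B ≈ 91.9 μT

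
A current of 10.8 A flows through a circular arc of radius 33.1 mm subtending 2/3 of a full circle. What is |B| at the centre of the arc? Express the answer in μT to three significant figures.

B ≈ 137 μT

The Biot–Savart field of a circular arc at its centre is B = μ₀Iφ/(4πR), with φ = 4.189 rad.
B = (4π×10⁻⁷ × 10.8 × 4.189) / (4π × 0.0331) = 1.37×10⁻⁴ T.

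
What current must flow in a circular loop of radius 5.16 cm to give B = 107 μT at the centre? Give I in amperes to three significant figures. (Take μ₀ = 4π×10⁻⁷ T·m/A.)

I ≈ 8.79 A

At the centre of a circular loop B = μ₀I/(2R), so I = 2RB/μ₀.
With R = 0.0516 m, I = 2 × 0.0516 × 1.07×10⁻⁴ / (4π×10⁻⁷) = 8.79 A.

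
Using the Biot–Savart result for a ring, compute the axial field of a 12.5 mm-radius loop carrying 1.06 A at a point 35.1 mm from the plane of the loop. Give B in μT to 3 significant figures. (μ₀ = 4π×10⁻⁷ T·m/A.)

B ≈ 2.01 μT

On the axis of a circular loop, B = μ₀IR² / [2(R²+z²)^(3/2)].
R² + z² = (0.0125)² + (0.0351)² = 0.001388 m², and (R²+z²)^(3/2) = 5.17×10⁻⁵ m³.
B = (4π×10⁻⁷ × 1.06 × 0.0001563) / (2 × 5.17×10⁻⁵) = 2.01×10⁻⁶ T.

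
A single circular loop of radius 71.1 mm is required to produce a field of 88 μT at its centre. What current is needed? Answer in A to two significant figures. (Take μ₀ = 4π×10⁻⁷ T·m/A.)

At the centre of a circular loop B = μ₀I/(2R), so I = 2RB/μ₀.
With R = 0.0711 m, I = 2 × 0.0711 × 8.80×10⁻⁵ / (4π×10⁻⁷) = 9.96 A.

I ≈ 10 A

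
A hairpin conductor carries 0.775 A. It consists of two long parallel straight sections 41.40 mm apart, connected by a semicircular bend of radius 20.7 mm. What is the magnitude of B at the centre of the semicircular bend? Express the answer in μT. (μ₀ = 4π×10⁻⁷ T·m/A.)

B ≈ 19.2 μT

The semicircular arc contributes B_arc = μ₀I·π/(4πR) = μ₀I/(4R) = 1.18×10⁻⁵ T.
Each semi-infinite lead is at perpendicular distance R = 0.0207 m from the centre, with the perpendicular foot at its near end, so it contributes μ₀I/(4πR); both point the same way, together 7.49×10⁻⁶ T.
Arc and leads all point the same direction: B = 1.18×10⁻⁵ + 7.49×10⁻⁶ = 1.92×10⁻⁵ T.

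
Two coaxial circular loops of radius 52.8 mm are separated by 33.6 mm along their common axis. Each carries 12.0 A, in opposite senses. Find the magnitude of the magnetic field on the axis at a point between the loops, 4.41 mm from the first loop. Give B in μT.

B ≈ 45.6 μT

Each loop contributes B = μ₀IR²/[2(R²+z²)^(3/2)] on the axis, with z measured from that loop.
Loop 1 (z = 0.00441 m): B₁ = 1.41×10⁻⁴ T. Loop 2 (z = 0.02919 m): B₂ = 9.57×10⁻⁵ T.
The fields oppose: B = |B₁ − B₂| = 4.56×10⁻⁵ T.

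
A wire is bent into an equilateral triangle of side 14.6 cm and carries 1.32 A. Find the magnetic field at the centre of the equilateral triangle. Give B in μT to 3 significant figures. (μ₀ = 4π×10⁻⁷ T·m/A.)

Each side is a finite straight segment at perpendicular distance d = a/(2 tan(π/3)) = 0.04215 m from the centre, with end-angles ±π/3.
One side contributes B₁ = (μ₀I/4πd)·2 sin(π/3) = 5.42×10⁻⁶ T.
All 3 sides add in the same direction: B = 3 × 5.42×10⁻⁶ = 1.63×10⁻⁵ T.

B ≈ 16.3 μT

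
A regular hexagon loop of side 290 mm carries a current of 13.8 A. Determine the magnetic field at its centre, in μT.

Each side is a finite straight segment at perpendicular distance d = a/(2 tan(π/6)) = 0.2511 m from the centre, with end-angles ±π/6.
One side contributes B₁ = (μ₀I/4πd)·2 sin(π/6) = 5.49×10⁻⁶ T.
All 6 sides add in the same direction: B = 6 × 5.49×10⁻⁶ = 3.30×10⁻⁵ T.

B ≈ 33.0 μT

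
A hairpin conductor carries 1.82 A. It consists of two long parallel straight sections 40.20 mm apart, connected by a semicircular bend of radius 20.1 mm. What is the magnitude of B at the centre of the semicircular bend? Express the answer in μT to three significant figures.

B ≈ 46.6 μT

The semicircular arc contributes B_arc = μ₀I·π/(4πR) = μ₀I/(4R) = 2.84×10⁻⁵ T.
Each semi-infinite lead is at perpendicular distance R = 0.0201 m from the centre, with the perpendicular foot at its near end, so it contributes μ₀I/(4πR); both point the same way, together 1.81×10⁻⁵ T.
Arc and leads all point the same direction: B = 2.84×10⁻⁵ + 1.81×10⁻⁵ = 4.66×10⁻⁵ T.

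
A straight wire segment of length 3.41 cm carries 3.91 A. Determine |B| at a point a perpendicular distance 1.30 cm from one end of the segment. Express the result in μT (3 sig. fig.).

For a finite straight segment, B = (μ₀I/4πd)(sinθ₁ + sinθ₂), where θ₁, θ₂ are the angles from the perpendicular to each end.
The perpendicular foot is at one end, so the two end-offsets along the wire are 0 and L = 0.0341 m.
sinθ₁ = 0/√(0²+0.013²) = 0.0000; sinθ₂ = 0.0341/√(0.0341²+0.013²) = 0.9344.
B = (4π×10⁻⁷ × 3.91) / (4π × 0.013) × (0.0000 + 0.9344) = 2.81×10⁻⁵ T.

B ≈ 28.1 μT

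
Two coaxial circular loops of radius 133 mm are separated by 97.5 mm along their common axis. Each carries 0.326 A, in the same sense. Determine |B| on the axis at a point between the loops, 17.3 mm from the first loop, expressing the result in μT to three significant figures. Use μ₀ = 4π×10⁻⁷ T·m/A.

B ≈ 2.47 μT

Each loop contributes B = μ₀IR²/[2(R²+z²)^(3/2)] on the axis, with z measured from that loop.
Loop 1 (z = 0.0173 m): B₁ = 1.50×10⁻⁶ T. Loop 2 (z = 0.0802 m): B₂ = 9.67×10⁻⁷ T.
The fields add: B = B₁ + B₂ = 2.47×10⁻⁶ T.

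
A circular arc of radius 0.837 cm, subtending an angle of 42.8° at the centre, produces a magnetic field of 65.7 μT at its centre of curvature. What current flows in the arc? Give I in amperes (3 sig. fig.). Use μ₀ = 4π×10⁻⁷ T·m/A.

I ≈ 7.36 A

For a circular arc, B = μ₀Iφ/(4πR) with φ in radians; here φ = 0.747 rad.
So I = 4πRB/(μ₀φ) = 4π × 0.00837 × 6.57×10⁻⁵ / (4π×10⁻⁷ × 0.747) = 7.36 A.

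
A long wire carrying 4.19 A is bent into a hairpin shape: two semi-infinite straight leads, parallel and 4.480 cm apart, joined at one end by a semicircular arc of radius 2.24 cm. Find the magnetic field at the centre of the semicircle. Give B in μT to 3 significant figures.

The semicircular arc contributes B_arc = μ₀I·π/(4πR) = μ₀I/(4R) = 5.88×10⁻⁵ T.
Each semi-infinite lead is at perpendicular distance R = 0.0224 m from the centre, with the perpendicular foot at its near end, so it contributes μ₀I/(4πR); both point the same way, together 3.74×10⁻⁵ T.
Arc and leads all point the same direction: B = 5.88×10⁻⁵ + 3.74×10⁻⁵ = 9.62×10⁻⁵ T.

B ≈ 96.2 μT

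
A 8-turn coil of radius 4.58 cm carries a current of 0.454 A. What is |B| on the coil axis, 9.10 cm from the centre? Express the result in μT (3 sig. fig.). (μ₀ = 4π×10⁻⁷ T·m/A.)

B ≈ 4.53 μT

For an N-turn flat coil, B = Nμ₀IR²/[2(R²+z²)^(3/2)] with R = 0.0458 m, z = 0.091 m.
B = 8 × 5.66×10⁻⁷ T = 4.53×10⁻⁶ T.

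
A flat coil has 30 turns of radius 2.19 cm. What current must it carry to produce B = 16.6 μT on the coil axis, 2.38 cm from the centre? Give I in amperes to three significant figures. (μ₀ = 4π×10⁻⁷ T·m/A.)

For an N-turn coil, B = Nμ₀IR²/[2(R²+z²)^(3/2)] with R = 0.0219 m, z = 0.0238 m, so I = 2B(R²+z²)^(3/2)/(Nμ₀R²) = 2 × 1.66×10⁻⁵ × 3.38×10⁻⁵ / (30 × 4π×10⁻⁷ × 0.0004796) = 6.21×10⁻² A.

I ≈ 0.0621 A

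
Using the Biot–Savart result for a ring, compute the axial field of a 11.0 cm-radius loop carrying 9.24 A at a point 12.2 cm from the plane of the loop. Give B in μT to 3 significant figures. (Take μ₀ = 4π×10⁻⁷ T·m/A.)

On the axis of a circular loop, B = μ₀IR² / [2(R²+z²)^(3/2)].
R² + z² = (0.11)² + (0.122)² = 0.02698 m², and (R²+z²)^(3/2) = 4.43×10⁻³ m³.
B = (4π×10⁻⁷ × 9.24 × 0.0121) / (2 × 4.43×10⁻³) = 1.58×10⁻⁵ T.

B ≈ 15.8 μT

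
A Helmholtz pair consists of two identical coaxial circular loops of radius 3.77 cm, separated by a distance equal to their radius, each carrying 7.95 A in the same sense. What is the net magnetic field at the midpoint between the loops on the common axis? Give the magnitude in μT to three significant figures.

Each loop contributes B = μ₀IR²/[2(R²+z²)^(3/2)] on the axis, with z measured from that loop.
Loop 1 (z = 0.01885 m): B₁ = 9.48×10⁻⁵ T. Loop 2 (z = 0.01885 m): B₂ = 9.48×10⁻⁵ T.
The fields add: B = B₁ + B₂ = 1.90×10⁻⁴ T.

B ≈ 190 μT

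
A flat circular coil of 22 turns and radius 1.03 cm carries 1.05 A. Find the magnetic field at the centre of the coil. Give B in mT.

For an N-turn flat coil, B = Nμ₀I/(2R) with R = 0.0103 m.
B = 22 × 6.41×10⁻⁵ T = 1.41×10⁻³ T.

B ≈ 1.41 mT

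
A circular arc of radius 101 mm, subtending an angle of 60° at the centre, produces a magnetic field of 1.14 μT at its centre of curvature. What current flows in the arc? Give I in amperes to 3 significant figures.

For a circular arc, B = μ₀Iφ/(4πR) with φ in radians; here φ = 1.047 rad.
So I = 4πRB/(μ₀φ) = 4π × 0.101 × 1.14×10⁻⁶ / (4π×10⁻⁷ × 1.047) = 1.10 A.

I ≈ 1.10 A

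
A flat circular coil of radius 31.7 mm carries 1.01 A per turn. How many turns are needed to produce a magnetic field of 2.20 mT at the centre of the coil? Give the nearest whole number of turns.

N = 110

For an N-turn coil, B = Nμ₀I/(2R). A single turn gives B₁ = 2.00×10⁻⁵ T with R = 0.0317 m.
N = B/B₁ = 2.20×10⁻³ / 2.00×10⁻⁵ = 109.90.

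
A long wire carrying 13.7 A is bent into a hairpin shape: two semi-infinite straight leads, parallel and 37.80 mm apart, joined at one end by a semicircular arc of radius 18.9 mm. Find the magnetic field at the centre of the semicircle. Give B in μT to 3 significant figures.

B ≈ 373 μT

The semicircular arc contributes B_arc = μ₀I·π/(4πR) = μ₀I/(4R) = 2.28×10⁻⁴ T.
Each semi-infinite lead is at perpendicular distance R = 0.0189 m from the centre, with the perpendicular foot at its near end, so it contributes μ₀I/(4πR); both point the same way, together 1.45×10⁻⁴ T.
Arc and leads all point the same direction: B = 2.28×10⁻⁴ + 1.45×10⁻⁴ = 3.73×10⁻⁴ T.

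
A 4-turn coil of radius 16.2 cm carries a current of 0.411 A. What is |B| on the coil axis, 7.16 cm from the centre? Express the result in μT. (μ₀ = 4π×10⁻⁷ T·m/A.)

B ≈ 4.88 μT

For an N-turn flat coil, B = Nμ₀IR²/[2(R²+z²)^(3/2)] with R = 0.162 m, z = 0.0716 m.
B = 4 × 1.22×10⁻⁶ T = 4.88×10⁻⁶ T.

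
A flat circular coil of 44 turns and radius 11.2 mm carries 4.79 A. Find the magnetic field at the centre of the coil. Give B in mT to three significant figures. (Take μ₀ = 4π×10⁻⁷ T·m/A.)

For an N-turn flat coil, B = Nμ₀I/(2R) with R = 0.0112 m.
B = 44 × 2.69×10⁻⁴ T = 1.18×10⁻² T.

B ≈ 11.8 mT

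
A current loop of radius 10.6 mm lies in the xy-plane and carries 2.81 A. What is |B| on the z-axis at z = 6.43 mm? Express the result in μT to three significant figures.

B ≈ 104 μT

On the axis of a circular loop, B = μ₀IR² / [2(R²+z²)^(3/2)].
R² + z² = (0.0106)² + (0.00643)² = 0.0001537 m², and (R²+z²)^(3/2) = 1.91×10⁻⁶ m³.
B = (4π×10⁻⁷ × 2.81 × 0.0001124) / (2 × 1.91×10⁻⁶) = 1.04×10⁻⁴ T.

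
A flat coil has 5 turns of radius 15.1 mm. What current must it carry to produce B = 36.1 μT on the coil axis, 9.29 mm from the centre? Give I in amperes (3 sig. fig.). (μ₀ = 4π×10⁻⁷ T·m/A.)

I ≈ 0.281 A

For an N-turn coil, B = Nμ₀IR²/[2(R²+z²)^(3/2)] with R = 0.0151 m, z = 0.00929 m, so I = 2B(R²+z²)^(3/2)/(Nμ₀R²) = 2 × 3.61×10⁻⁵ × 5.57×10⁻⁶ / (5 × 4π×10⁻⁷ × 0.000228) = 0.281 A.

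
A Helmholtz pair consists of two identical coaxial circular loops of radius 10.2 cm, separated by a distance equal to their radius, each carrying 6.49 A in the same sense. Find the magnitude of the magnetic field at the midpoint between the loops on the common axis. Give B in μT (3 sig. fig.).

Each loop contributes B = μ₀IR²/[2(R²+z²)^(3/2)] on the axis, with z measured from that loop.
Loop 1 (z = 0.051 m): B₁ = 2.86×10⁻⁵ T. Loop 2 (z = 0.051 m): B₂ = 2.86×10⁻⁵ T.
The fields add: B = B₁ + B₂ = 5.72×10⁻⁵ T.

B ≈ 57.2 μT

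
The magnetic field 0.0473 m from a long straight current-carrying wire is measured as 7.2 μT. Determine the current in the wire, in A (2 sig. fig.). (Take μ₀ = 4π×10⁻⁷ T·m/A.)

I ≈ 1.7 A

For a long straight wire B = μ₀I/(2πd), so I = 2πdB/μ₀.
I = 2π × 0.0473 × 7.20×10⁻⁶ / (4π×10⁻⁷) = 1.70 A.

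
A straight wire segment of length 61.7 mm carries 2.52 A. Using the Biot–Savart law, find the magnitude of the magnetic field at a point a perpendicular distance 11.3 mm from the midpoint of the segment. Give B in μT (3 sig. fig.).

B ≈ 41.9 μT

For a finite straight segment, B = (μ₀I/4πd)(sinθ₁ + sinθ₂), where θ₁, θ₂ are the angles from the perpendicular to each end.
The perpendicular from the point meets the wire at its midpoint, so each end is L/2 = 0.03085 m away along the wire.
sinθ₁ = 0.03085/√(0.03085²+0.0113²) = 0.9390; sinθ₂ = 0.03085/√(0.03085²+0.0113²) = 0.9390.
B = (4π×10⁻⁷ × 2.52) / (4π × 0.0113) × (0.9390 + 0.9390) = 4.19×10⁻⁵ T.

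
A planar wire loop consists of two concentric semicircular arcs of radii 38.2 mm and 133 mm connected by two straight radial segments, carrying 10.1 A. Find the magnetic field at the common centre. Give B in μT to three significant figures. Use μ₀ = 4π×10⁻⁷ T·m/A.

B ≈ 59.2 μT

The radial connectors point toward the centre, so dl × r̂ = 0 and they contribute nothing.
Each semicircle gives μ₀I/(4R): inner arc 8.31×10⁻⁵ T, outer arc 2.39×10⁻⁵ T.
The two arcs carry current in opposite angular senses, so their fields oppose: B = |8.31×10⁻⁵ − 2.39×10⁻⁵| = 5.92×10⁻⁵ T.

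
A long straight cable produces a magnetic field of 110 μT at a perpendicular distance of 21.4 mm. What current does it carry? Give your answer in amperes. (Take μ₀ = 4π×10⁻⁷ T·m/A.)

For a long straight wire B = μ₀I/(2πd), so I = 2πdB/μ₀.
I = 2π × 0.0214 × 1.10×10⁻⁴ / (4π×10⁻⁷) = 11.8 A.

I ≈ 11.8 A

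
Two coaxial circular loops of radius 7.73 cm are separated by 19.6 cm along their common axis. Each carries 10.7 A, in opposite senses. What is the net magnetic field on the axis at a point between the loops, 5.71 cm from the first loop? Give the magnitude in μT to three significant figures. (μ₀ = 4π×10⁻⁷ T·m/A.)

B ≈ 35.3 μT

Each loop contributes B = μ₀IR²/[2(R²+z²)^(3/2)] on the axis, with z measured from that loop.
Loop 1 (z = 0.0571 m): B₁ = 4.53×10⁻⁵ T. Loop 2 (z = 0.1389 m): B₂ = 1.00×10⁻⁵ T.
The fields oppose: B = |B₁ − B₂| = 3.53×10⁻⁵ T.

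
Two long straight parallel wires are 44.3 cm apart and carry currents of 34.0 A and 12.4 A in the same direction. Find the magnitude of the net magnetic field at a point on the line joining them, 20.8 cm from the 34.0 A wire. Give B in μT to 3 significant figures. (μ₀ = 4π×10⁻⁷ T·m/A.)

Each long wire gives B = μ₀I/(2πd). Distances are d₁ = 0.208 m and d₂ = 0.235 m.
B₁ = 3.27×10⁻⁵ T, B₂ = 1.06×10⁻⁵ T.
Between parallel currents the two contributions point in opposite directions, so they subtract. B = |B₁ − B₂| = |3.27×10⁻⁵ − 1.06×10⁻⁵| = 2.21×10⁻⁵ T.

B ≈ 22.1 μT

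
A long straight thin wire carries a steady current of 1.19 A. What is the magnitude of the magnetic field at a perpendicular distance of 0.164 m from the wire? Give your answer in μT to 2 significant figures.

For an infinitely long straight wire, B = μ₀I/(2πd).
B = (4π×10⁻⁷ × 1.19) / (2π × 0.164) = 1.45×10⁻⁶ T.

B ≈ 1.5 μT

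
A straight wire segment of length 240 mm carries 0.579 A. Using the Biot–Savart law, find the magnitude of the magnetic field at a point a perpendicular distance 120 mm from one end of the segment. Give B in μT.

B ≈ 0.432 μT

For a finite straight segment, B = (μ₀I/4πd)(sinθ₁ + sinθ₂), where θ₁, θ₂ are the angles from the perpendicular to each end.
The perpendicular foot is at one end, so the two end-offsets along the wire are 0 and L = 0.24 m.
sinθ₁ = 0/√(0²+0.12²) = 0.0000; sinθ₂ = 0.24/√(0.24²+0.12²) = 0.8944.
B = (4π×10⁻⁷ × 0.579) / (4π × 0.12) × (0.0000 + 0.8944) = 4.32×10⁻⁷ T.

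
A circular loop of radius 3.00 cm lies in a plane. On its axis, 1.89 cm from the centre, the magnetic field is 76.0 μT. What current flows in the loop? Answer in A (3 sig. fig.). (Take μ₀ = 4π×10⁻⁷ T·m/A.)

I ≈ 5.99 A

On the axis of a loop, B = μ₀IR²/[2(R²+z²)^(3/2)], so I = 2B(R²+z²)^(3/2)/(μ₀R²).
R² + z² = 0.0009 + 0.0003572 = 0.001257 m²; raised to 3/2 gives 4.46×10⁻⁵ m³.
I = 2 × 7.60×10⁻⁵ × 4.46×10⁻⁵ / (1.26×10⁻⁶ × 0.0009) = 5.99 A.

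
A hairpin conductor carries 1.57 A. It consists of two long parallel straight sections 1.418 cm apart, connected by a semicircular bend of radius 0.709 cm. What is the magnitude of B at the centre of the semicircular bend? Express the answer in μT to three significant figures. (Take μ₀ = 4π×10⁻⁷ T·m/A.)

The semicircular arc contributes B_arc = μ₀I·π/(4πR) = μ₀I/(4R) = 6.96×10⁻⁵ T.
Each semi-infinite lead is at perpendicular distance R = 0.00709 m from the centre, with the perpendicular foot at its near end, so it contributes μ₀I/(4πR); both point the same way, together 4.43×10⁻⁵ T.
Arc and leads all point the same direction: B = 6.96×10⁻⁵ + 4.43×10⁻⁵ = 1.14×10⁻⁴ T.

B ≈ 114 μT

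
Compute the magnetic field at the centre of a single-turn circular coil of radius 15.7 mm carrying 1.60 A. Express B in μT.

B ≈ 64.0 μT

At the centre of a circular loop the Biot–Savart law gives B = μ₀I/(2R).
B = (4π×10⁻⁷ × 1.60) / (2 × 0.0157) = 6.40×10⁻⁵ T.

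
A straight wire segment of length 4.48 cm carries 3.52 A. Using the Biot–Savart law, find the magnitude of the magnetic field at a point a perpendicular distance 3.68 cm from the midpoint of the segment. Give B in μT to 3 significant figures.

For a finite straight segment, B = (μ₀I/4πd)(sinθ₁ + sinθ₂), where θ₁, θ₂ are the angles from the perpendicular to each end.
The perpendicular from the point meets the wire at its midpoint, so each end is L/2 = 0.0224 m away along the wire.
sinθ₁ = 0.0224/√(0.0224²+0.0368²) = 0.5199; sinθ₂ = 0.0224/√(0.0224²+0.0368²) = 0.5199.
B = (4π×10⁻⁷ × 3.52) / (4π × 0.0368) × (0.5199 + 0.5199) = 9.95×10⁻⁶ T.

B ≈ 9.95 μT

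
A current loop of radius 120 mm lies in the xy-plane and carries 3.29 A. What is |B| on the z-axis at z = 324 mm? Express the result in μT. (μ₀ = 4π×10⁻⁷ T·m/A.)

On the axis of a circular loop, B = μ₀IR² / [2(R²+z²)^(3/2)].
R² + z² = (0.12)² + (0.324)² = 0.1194 m², and (R²+z²)^(3/2) = 4.12×10⁻² m³.
B = (4π×10⁻⁷ × 3.29 × 0.0144) / (2 × 4.12×10⁻²) = 7.22×10⁻⁷ T.

B ≈ 0.722 μT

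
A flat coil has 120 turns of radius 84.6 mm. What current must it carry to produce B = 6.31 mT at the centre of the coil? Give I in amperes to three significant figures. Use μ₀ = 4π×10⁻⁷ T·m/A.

For an N-turn coil, B = Nμ₀I/(2R) with R = 0.0846 m, so I = 2RB/(Nμ₀) = 2 × 0.0846 × 6.31×10⁻³ / (120 × 4π×10⁻⁷) = 7.08 A.

I ≈ 7.08 A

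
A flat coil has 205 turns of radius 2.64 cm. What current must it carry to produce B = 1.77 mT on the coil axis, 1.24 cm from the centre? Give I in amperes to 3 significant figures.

For an N-turn coil, B = Nμ₀IR²/[2(R²+z²)^(3/2)] with R = 0.0264 m, z = 0.0124 m, so I = 2B(R²+z²)^(3/2)/(Nμ₀R²) = 2 × 1.77×10⁻³ × 2.48×10⁻⁵ / (205 × 4π×10⁻⁷ × 0.000697) = 0.489 A.

I ≈ 0.489 A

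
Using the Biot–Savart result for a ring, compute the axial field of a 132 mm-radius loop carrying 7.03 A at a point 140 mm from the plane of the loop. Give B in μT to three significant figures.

B ≈ 10.8 μT

On the axis of a circular loop, B = μ₀IR² / [2(R²+z²)^(3/2)].
R² + z² = (0.132)² + (0.14)² = 0.03702 m², and (R²+z²)^(3/2) = 7.12×10⁻³ m³.
B = (4π×10⁻⁷ × 7.03 × 0.01742) / (2 × 7.12×10⁻³) = 1.08×10⁻⁵ T.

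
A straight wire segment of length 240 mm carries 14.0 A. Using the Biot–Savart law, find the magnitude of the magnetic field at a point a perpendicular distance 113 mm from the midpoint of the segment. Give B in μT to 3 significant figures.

For a finite straight segment, B = (μ₀I/4πd)(sinθ₁ + sinθ₂), where θ₁, θ₂ are the angles from the perpendicular to each end.
The perpendicular from the point meets the wire at its midpoint, so each end is L/2 = 0.12 m away along the wire.
sinθ₁ = 0.12/√(0.12²+0.113²) = 0.7280; sinθ₂ = 0.12/√(0.12²+0.113²) = 0.7280.
B = (4π×10⁻⁷ × 14.0) / (4π × 0.113) × (0.7280 + 0.7280) = 1.80×10⁻⁵ T.

B ≈ 18.0 μT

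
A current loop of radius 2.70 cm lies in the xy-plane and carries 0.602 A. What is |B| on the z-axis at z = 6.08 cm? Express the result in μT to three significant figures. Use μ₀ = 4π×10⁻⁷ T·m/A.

B ≈ 0.937 μT

On the axis of a circular loop, B = μ₀IR² / [2(R²+z²)^(3/2)].
R² + z² = (0.027)² + (0.0608)² = 0.004426 m², and (R²+z²)^(3/2) = 2.94×10⁻⁴ m³.
B = (4π×10⁻⁷ × 0.602 × 0.000729) / (2 × 2.94×10⁻⁴) = 9.37×10⁻⁷ T.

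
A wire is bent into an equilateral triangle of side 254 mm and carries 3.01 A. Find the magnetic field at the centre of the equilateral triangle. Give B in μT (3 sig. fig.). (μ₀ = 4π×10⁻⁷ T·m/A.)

Each side is a finite straight segment at perpendicular distance d = a/(2 tan(π/3)) = 0.07332 m from the centre, with end-angles ±π/3.
One side contributes B₁ = (μ₀I/4πd)·2 sin(π/3) = 7.11×10⁻⁶ T.
All 3 sides add in the same direction: B = 3 × 7.11×10⁻⁶ = 2.13×10⁻⁵ T.

B ≈ 21.3 μT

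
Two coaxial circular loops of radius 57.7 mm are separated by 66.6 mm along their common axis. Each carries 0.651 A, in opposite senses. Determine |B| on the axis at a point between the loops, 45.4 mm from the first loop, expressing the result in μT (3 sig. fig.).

Each loop contributes B = μ₀IR²/[2(R²+z²)^(3/2)] on the axis, with z measured from that loop.
Loop 1 (z = 0.0454 m): B₁ = 3.44×10⁻⁶ T. Loop 2 (z = 0.0212 m): B₂ = 5.86×10⁻⁶ T.
The fields oppose: B = |B₁ − B₂| = 2.42×10⁻⁶ T.

B ≈ 2.42 μT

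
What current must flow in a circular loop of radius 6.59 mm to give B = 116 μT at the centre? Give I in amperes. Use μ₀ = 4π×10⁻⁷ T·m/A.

At the centre of a circular loop B = μ₀I/(2R), so I = 2RB/μ₀.
With R = 0.00659 m, I = 2 × 0.00659 × 1.16×10⁻⁴ / (4π×10⁻⁷) = 1.22 A.

I ≈ 1.22 A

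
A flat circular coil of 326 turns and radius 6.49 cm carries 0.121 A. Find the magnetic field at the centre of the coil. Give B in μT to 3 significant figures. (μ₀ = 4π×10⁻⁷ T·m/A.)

For an N-turn flat coil, B = Nμ₀I/(2R) with R = 0.0649 m.
B = 326 × 1.17×10⁻⁶ T = 3.82×10⁻⁴ T.

B ≈ 382 μT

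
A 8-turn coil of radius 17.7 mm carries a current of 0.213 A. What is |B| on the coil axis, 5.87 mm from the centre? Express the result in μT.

For an N-turn flat coil, B = Nμ₀IR²/[2(R²+z²)^(3/2)] with R = 0.0177 m, z = 0.00587 m.
B = 8 × 6.47×10⁻⁶ T = 5.17×10⁻⁵ T.

B ≈ 51.7 μT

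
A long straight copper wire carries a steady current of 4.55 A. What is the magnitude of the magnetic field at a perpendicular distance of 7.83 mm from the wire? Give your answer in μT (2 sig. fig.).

B ≈ 120 μT

For an infinitely long straight wire, B = μ₀I/(2πd).
B = (4π×10⁻⁷ × 4.55) / (2π × 0.00783) = 1.16×10⁻⁴ T.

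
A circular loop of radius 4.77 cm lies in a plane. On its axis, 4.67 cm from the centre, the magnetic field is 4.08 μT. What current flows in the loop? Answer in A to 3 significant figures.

On the axis of a loop, B = μ₀IR²/[2(R²+z²)^(3/2)], so I = 2B(R²+z²)^(3/2)/(μ₀R²).
R² + z² = 0.002275 + 0.002181 = 0.004456 m²; raised to 3/2 gives 2.97×10⁻⁴ m³.
I = 2 × 4.08×10⁻⁶ × 2.97×10⁻⁴ / (1.26×10⁻⁶ × 0.002275) = 0.849 A.

I ≈ 0.849 A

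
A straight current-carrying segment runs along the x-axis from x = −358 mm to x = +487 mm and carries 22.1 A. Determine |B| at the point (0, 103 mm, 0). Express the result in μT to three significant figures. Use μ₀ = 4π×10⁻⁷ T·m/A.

For a finite straight segment, B = (μ₀I/4πd)(sinθ₁ + sinθ₂), where θ₁, θ₂ are the angles from the perpendicular to each end.
The perpendicular distance is d = 0.103 m; the end-offsets along the wire are a = 0.358 m and b = 0.487 m.
sinθ₁ = 0.358/√(0.358²+0.103²) = 0.9610; sinθ₂ = 0.487/√(0.487²+0.103²) = 0.9784.
B = (4π×10⁻⁷ × 22.1) / (4π × 0.103) × (0.9610 + 0.9784) = 4.16×10⁻⁵ T.

B ≈ 41.6 μT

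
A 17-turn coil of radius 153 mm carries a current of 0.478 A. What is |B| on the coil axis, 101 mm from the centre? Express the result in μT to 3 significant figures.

For an N-turn flat coil, B = Nμ₀IR²/[2(R²+z²)^(3/2)] with R = 0.153 m, z = 0.101 m.
B = 17 × 1.14×10⁻⁶ T = 1.94×10⁻⁵ T.

B ≈ 19.4 μT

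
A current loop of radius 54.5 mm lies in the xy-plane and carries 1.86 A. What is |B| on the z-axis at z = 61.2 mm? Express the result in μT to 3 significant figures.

B ≈ 6.31 μT

On the axis of a circular loop, B = μ₀IR² / [2(R²+z²)^(3/2)].
R² + z² = (0.0545)² + (0.0612)² = 0.006716 m², and (R²+z²)^(3/2) = 5.50×10⁻⁴ m³.
B = (4π×10⁻⁷ × 1.86 × 0.00297) / (2 × 5.50×10⁻⁴) = 6.31×10⁻⁶ T.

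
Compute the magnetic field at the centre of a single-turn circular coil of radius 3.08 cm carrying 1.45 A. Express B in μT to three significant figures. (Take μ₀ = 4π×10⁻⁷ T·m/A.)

B ≈ 29.6 μT

At the centre of a circular loop the Biot–Savart law gives B = μ₀I/(2R).
B = (4π×10⁻⁷ × 1.45) / (2 × 0.0308) = 2.96×10⁻⁵ T.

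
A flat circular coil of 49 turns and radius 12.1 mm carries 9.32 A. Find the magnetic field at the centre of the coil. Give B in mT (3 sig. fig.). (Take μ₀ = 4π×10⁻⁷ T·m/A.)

For an N-turn flat coil, B = Nμ₀I/(2R) with R = 0.0121 m.
B = 49 × 4.84×10⁻⁴ T = 2.37×10⁻² T.

B ≈ 23.7 mT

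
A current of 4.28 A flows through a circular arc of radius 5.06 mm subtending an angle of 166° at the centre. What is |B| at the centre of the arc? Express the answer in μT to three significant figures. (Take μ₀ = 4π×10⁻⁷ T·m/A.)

B ≈ 245 μT

The Biot–Savart field of a circular arc at its centre is B = μ₀Iφ/(4πR), with φ = 2.897 rad.
B = (4π×10⁻⁷ × 4.28 × 2.897) / (4π × 0.00506) = 2.45×10⁻⁴ T.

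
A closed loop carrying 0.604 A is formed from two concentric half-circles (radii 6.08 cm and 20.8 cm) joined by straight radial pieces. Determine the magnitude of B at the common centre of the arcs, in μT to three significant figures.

B ≈ 2.21 μT

The radial connectors point toward the centre, so dl × r̂ = 0 and they contribute nothing.
Each semicircle gives μ₀I/(4R): inner arc 3.12×10⁻⁶ T, outer arc 9.12×10⁻⁷ T.
The two arcs carry current in opposite angular senses, so their fields oppose: B = |3.12×10⁻⁶ − 9.12×10⁻⁷| = 2.21×10⁻⁶ T.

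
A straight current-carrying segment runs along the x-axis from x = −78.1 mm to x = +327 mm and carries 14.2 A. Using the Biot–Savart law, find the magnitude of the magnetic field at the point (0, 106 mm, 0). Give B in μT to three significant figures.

B ≈ 20.7 μT

For a finite straight segment, B = (μ₀I/4πd)(sinθ₁ + sinθ₂), where θ₁, θ₂ are the angles from the perpendicular to each end.
The perpendicular distance is d = 0.106 m; the end-offsets along the wire are a = 0.0781 m and b = 0.327 m.
sinθ₁ = 0.0781/√(0.0781²+0.106²) = 0.5932; sinθ₂ = 0.327/√(0.327²+0.106²) = 0.9513.
B = (4π×10⁻⁷ × 14.2) / (4π × 0.106) × (0.5932 + 0.9513) = 2.07×10⁻⁵ T.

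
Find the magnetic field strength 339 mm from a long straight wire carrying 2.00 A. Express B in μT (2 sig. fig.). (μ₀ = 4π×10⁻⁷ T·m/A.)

B ≈ 1.2 μT

For an infinitely long straight wire, B = μ₀I/(2πd).
B = (4π×10⁻⁷ × 2.00) / (2π × 0.339) = 1.18×10⁻⁶ T.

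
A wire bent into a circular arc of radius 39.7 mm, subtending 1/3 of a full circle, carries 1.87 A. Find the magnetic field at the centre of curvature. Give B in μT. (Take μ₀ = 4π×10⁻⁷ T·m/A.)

B ≈ 9.87 μT

The Biot–Savart field of a circular arc at its centre is B = μ₀Iφ/(4πR), with φ = 2.094 rad.
B = (4π×10⁻⁷ × 1.87 × 2.094) / (4π × 0.0397) = 9.87×10⁻⁶ T.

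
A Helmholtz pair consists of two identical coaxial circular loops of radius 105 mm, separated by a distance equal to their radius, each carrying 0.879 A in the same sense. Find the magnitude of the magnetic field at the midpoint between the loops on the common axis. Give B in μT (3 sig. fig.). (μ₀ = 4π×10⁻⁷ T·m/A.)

B ≈ 7.53 μT

Each loop contributes B = μ₀IR²/[2(R²+z²)^(3/2)] on the axis, with z measured from that loop.
Loop 1 (z = 0.0525 m): B₁ = 3.76×10⁻⁶ T. Loop 2 (z = 0.0525 m): B₂ = 3.76×10⁻⁶ T.
The fields add: B = B₁ + B₂ = 7.53×10⁻⁶ T.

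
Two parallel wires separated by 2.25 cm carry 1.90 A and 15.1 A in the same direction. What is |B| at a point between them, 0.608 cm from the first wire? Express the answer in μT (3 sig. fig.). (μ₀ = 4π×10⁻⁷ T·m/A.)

Each long wire gives B = μ₀I/(2πd). Distances are d₁ = 0.00608 m and d₂ = 0.01642 m.
B₁ = 6.25×10⁻⁵ T, B₂ = 1.84×10⁻⁴ T.
Between parallel currents the two contributions point in opposite directions, so they subtract. B = |B₁ − B₂| = |6.25×10⁻⁵ − 1.84×10⁻⁴| = 1.21×10⁻⁴ T.

B ≈ 121 μT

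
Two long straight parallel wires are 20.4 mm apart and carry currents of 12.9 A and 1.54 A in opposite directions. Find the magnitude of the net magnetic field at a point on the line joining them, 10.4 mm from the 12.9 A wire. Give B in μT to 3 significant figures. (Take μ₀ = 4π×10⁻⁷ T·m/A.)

B ≈ 279 μT

Each long wire gives B = μ₀I/(2πd). Distances are d₁ = 0.0104 m and d₂ = 0.01 m.
B₁ = 2.48×10⁻⁴ T, B₂ = 3.08×10⁻⁵ T.
Between antiparallel currents both contributions point the same way, so they add. B = B₁ + B₂ = 2.48×10⁻⁴ + 3.08×10⁻⁵ = 2.79×10⁻⁴ T.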